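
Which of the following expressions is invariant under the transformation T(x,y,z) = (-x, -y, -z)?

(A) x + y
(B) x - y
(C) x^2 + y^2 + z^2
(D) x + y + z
C

Apply T(x,y,z) = (-x, -y, -z) to each option, i.e. replace (x, y, z) by the transformed coordinates.
Substitute the transformed coordinates into each option and compare with the original:
(A) x + y  ->  (-x) + (-y) = -x - y   [differs from x + y: not invariant]
(B) x - y  ->  (-x) - (-y) = -x + y   [differs from x - y: not invariant]
(C) x^2 + y^2 + z^2  ->  (-x)^2 + (-y)^2 + (-z)^2 = x^2 + y^2 + z^2   [equals x^2 + y^2 + z^2: invariant]
(D) x + y + z  ->  (-x) + (-y) + (-z) = -x - y - z   [differs from x + y + z: not invariant]

Only option (C), x^2 + y^2 + z^2, is unchanged by the transformation.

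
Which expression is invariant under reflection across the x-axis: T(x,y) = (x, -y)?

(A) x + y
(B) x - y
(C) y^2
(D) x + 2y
C

The map is reflection across the x-axis: T(x,y) = (x, -y).
Substitute the transformed coordinates into each option and compare with the original:
(A) x + y  ->  (x) + (-y) = x - y   [differs from x + y: not invariant]
(B) x - y  ->  (x) - (-y) = x + y   [differs from x - y: not invariant]
(C) y^2  ->  (-y)^2 = y^2   [equals y^2: invariant]
(D) x + 2y  ->  (x) + 2(-y) = x - 2y   [differs from x + 2y: not invariant]

Only option (C), y^2, is unchanged by the transformation.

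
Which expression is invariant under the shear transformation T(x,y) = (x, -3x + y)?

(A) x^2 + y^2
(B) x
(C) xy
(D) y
B

Under the shear T(x,y) = (x, -3x + y):
Substitute the transformed coordinates into each option and compare with the original:
(A) x^2 + y^2  ->  (x)^2 + (-3x + y)^2 = 10x^2 - 6xy + y^2   [differs from x^2 + y^2: not invariant]
(B) x  ->  (x) = x   [equals x: invariant]
(C) xy  ->  (x)(-3x + y) = -3x^2 + xy   [differs from xy: not invariant]
(D) y  ->  (-3x + y) = -3x + y   [differs from y: not invariant]

Only option (B), x, is unchanged by the transformation.
A vertical shear moves points parallel to the y-axis, so the x-coordinate (and any function of x alone) is unchanged.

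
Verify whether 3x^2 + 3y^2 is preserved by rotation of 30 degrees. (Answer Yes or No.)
Yes

Applying rotation by 30 degrees: x' = x*cos(30 degrees) - y*sin(30 degrees) = sqrt(3)x/2 - y/2, y' = x*sin(30 degrees) + y*cos(30 degrees) = x/2 + sqrt(3)y/2

Substituting into 3x^2 + 3y^2:
3(sqrt(3)x/2 - y/2)^2 + 3(x/2 + sqrt(3)y/2)^2
= 3x^2 + 3y^2

This equals the original expression 3x^2 + 3y^2, so it IS invariant.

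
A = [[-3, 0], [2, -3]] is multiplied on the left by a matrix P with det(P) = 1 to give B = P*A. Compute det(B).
9

By the multiplicative property of determinants, det(B) = det(P*A) = det(P) * det(A) = det(A),
so the determinant is invariant under multiplication by any determinant-1 matrix; we just need det(A).

det(A) = (-3)(-3) - (0)(2) = 9 - 0 = 9

Therefore det(B) = 1 * 9 = 9.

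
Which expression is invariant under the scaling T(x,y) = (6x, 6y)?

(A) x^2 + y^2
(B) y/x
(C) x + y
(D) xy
B

Under the uniform scaling T(x,y) = (6x, 6y):
Substitute the transformed coordinates into each option and compare with the original:
(A) x^2 + y^2  ->  (6x)^2 + (6y)^2 = 36x^2 + 36y^2   [differs from x^2 + y^2: not invariant]
(B) y/x  ->  (6y)/(6x) = y/x   [equals y/x: invariant]
(C) x + y  ->  (6x) + (6y) = 6x + 6y   [differs from x + y: not invariant]
(D) xy  ->  (6x)(6y) = 36xy   [differs from xy: not invariant]

Only option (B), y/x, is unchanged by the transformation.
The common factor 6 cancels in a ratio of coordinates, while sums, products and sums of squares pick up factors of 6 or 36.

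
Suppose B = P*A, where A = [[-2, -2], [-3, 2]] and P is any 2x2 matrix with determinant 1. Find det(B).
-10

By the multiplicative property of determinants, det(B) = det(P*A) = det(P) * det(A) = det(A),
so the determinant is invariant under multiplication by any determinant-1 matrix; we just need det(A).

det(A) = (-2)(2) - (-2)(-3) = -4 - 6 = -10

Therefore det(B) = 1 * (-10) = -10.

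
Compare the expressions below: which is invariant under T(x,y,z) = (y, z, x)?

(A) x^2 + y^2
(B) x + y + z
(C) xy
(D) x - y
B

Apply T(x,y,z) = (y, z, x) to each option, i.e. replace (x, y, z) by the transformed coordinates.
Substitute the transformed coordinates into each option and compare with the original:
(A) x^2 + y^2  ->  (y)^2 + (z)^2 = y^2 + z^2   [differs from x^2 + y^2: not invariant]
(B) x + y + z  ->  (y) + (z) + (x) = x + y + z   [equals x + y + z: invariant]
(C) xy  ->  (y)(z) = yz   [differs from xy: not invariant]
(D) x - y  ->  (y) - (z) = y - z   [differs from x - y: not invariant]

Only option (B), x + y + z, is unchanged by the transformation.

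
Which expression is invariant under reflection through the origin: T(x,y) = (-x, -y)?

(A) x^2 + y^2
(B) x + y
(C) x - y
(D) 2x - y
A

The map is reflection through the origin: T(x,y) = (-x, -y).
Substitute the transformed coordinates into each option and compare with the original:
(A) x^2 + y^2  ->  (-x)^2 + (-y)^2 = x^2 + y^2   [equals x^2 + y^2: invariant]
(B) x + y  ->  (-x) + (-y) = -x - y   [differs from x + y: not invariant]
(C) x - y  ->  (-x) - (-y) = -x + y   [differs from x - y: not invariant]
(D) 2x - y  ->  2(-x) - (-y) = -2x + y   [differs from 2x - y: not invariant]

Only option (A), x^2 + y^2, is unchanged by the transformation.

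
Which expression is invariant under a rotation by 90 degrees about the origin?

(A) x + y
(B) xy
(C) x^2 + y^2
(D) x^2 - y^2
C

A rotation by 90 degrees sends (x, y) to (-y, x).
Substitute the transformed coordinates into each option and compare with the original:
(A) x + y  ->  (-y) + (x) = x - y   [differs from x + y: not invariant]
(B) xy  ->  (-y)(x) = -xy   [differs from xy: not invariant]
(C) x^2 + y^2  ->  (-y)^2 + (x)^2 = x^2 + y^2   [equals x^2 + y^2: invariant]
(D) x^2 - y^2  ->  (-y)^2 - (x)^2 = -x^2 + y^2   [differs from x^2 - y^2: not invariant]

Only option (C), x^2 + y^2, is unchanged by the transformation.
Geometrically, x^2 + y^2 is the squared distance from the origin, which every rotation about the origin preserves.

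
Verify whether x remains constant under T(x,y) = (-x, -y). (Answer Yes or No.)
No

Substitute T(x,y) = (-x, -y) into the expression and compare with the original.

Original: x
After applying T: (-x) = -x

This differs from the original x (difference: -2x), so the expression is NOT invariant.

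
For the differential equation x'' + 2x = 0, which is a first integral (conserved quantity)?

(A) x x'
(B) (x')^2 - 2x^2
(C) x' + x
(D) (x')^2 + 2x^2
D

A first integral I satisfies dI/dt = 0 along every solution. Differentiate each option and use the equation of motion:
(A) d/dt[x x'] = (x')^2 + x x'' = (x')^2 - 2x^2, not identically 0
(B) d/dt[(x')^2 - 2x^2] = 2x'x'' - 4x x' = -8x x', not identically 0
(C) d/dt[x' + x] = x'' + x' = -2x + x', not identically 0
(D) d/dt[(x')^2 + 2x^2] = 2x'x'' + 4x x' = 2x'(-2x) + 4x x' = 0

Only (D) has zero time-derivative. So the energy-like quantity (x')^2 + 2x^2 is the first integral.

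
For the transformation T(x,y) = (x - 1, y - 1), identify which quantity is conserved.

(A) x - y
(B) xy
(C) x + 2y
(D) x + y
A

An expression E(x,y) is invariant under T if E(T(x,y)) = E(x,y). Here T(x,y) = (x - 1, y - 1).
Substitute the transformed coordinates into each option and compare with the original:
(A) x - y  ->  (x - 1) - (y - 1) = x - y   [equals x - y: invariant]
(B) xy  ->  (x - 1)(y - 1) = xy - x - y + 1   [differs from xy: not invariant]
(C) x + 2y  ->  (x - 1) + 2(y - 1) = x + 2y - 3   [differs from x + 2y: not invariant]
(D) x + y  ->  (x - 1) + (y - 1) = x + y - 2   [differs from x + y: not invariant]

Only option (A), x - y, is unchanged by the transformation.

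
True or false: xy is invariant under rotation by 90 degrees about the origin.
False

Applying rotation by 90 degrees: x' = x*cos(90 degrees) - y*sin(90 degrees) = -y, y' = x*sin(90 degrees) + y*cos(90 degrees) = x

Substituting into xy:
(-y)(x)
= -xy

This differs from the original expression xy, so it is NOT invariant.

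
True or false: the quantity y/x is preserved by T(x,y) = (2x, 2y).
True

Substitute T(x,y) = (2x, 2y) into the expression and compare with the original.

Original: y/x
After applying T: (2y)/(2x) = y/x

This is identical to the original y/x, so the expression is invariant.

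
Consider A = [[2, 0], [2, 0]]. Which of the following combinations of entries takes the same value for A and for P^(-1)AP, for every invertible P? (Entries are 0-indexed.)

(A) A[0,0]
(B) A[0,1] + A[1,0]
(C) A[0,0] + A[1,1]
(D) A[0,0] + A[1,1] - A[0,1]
C

A[0,0] + A[1,1] is the trace of A. By the cyclic property of the trace, tr(P^(-1)AP) = tr(APP^(-1)) = tr(A), so it is the same for every matrix similar to A.

The other combinations are not similarity invariants. For example, take P = [[1, -1], [0, 1]] (det P = 1), so P^(-1) = [[1, 1], [0, 1]] and
B = P^(-1)AP = [[4, -4], [2, -2]].
Evaluating each option on A and on B:
(A) A[0,0]: 2 for A, 4 for B -> changes
(B) A[0,1] + A[1,0]: 2 for A, -2 for B -> changes
(C) A[0,0] + A[1,1]: 2 for A, 2 for B -> unchanged
(D) A[0,0] + A[1,1] - A[0,1]: 2 for A, 6 for B -> changes

Only (C) A[0,0] + A[1,1] = 2 survives (and it does so for every P, not just this one), so it is the invariant.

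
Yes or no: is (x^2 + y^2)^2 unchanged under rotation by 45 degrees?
Yes

Applying rotation by 45 degrees: x' = x*cos(45 degrees) - y*sin(45 degrees) = sqrt(2)x/2 - sqrt(2)y/2, y' = x*sin(45 degrees) + y*cos(45 degrees) = sqrt(2)x/2 + sqrt(2)y/2

Substituting into (x^2 + y^2)^2:
((sqrt(2)x/2 - sqrt(2)y/2)^2 + (sqrt(2)x/2 + sqrt(2)y/2)^2)^2
= x^4 + 2x^2y^2 + y^4 = (x^2 + y^2)^2

This equals the original expression (x^2 + y^2)^2, so it IS invariant.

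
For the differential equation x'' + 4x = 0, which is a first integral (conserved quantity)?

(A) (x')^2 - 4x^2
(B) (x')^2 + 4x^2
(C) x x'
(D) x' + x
B

A first integral I satisfies dI/dt = 0 along every solution. Differentiate each option and use the equation of motion:
(A) d/dt[(x')^2 - 4x^2] = 2x'x'' - 8x x' = -16x x', not identically 0
(B) d/dt[(x')^2 + 4x^2] = 2x'x'' + 8x x' = 2x'(-4x) + 8x x' = 0
(C) d/dt[x x'] = (x')^2 + x x'' = (x')^2 - 4x^2, not identically 0
(D) d/dt[x' + x] = x'' + x' = -4x + x', not identically 0

Only (B) has zero time-derivative. So the energy-like quantity (x')^2 + 4x^2 is the first integral.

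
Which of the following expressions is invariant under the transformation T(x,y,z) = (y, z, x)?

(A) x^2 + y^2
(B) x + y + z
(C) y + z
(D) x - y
B

Apply T(x,y,z) = (y, z, x) to each option, i.e. replace (x, y, z) by the transformed coordinates.
Substitute the transformed coordinates into each option and compare with the original:
(A) x^2 + y^2  ->  (y)^2 + (z)^2 = y^2 + z^2   [differs from x^2 + y^2: not invariant]
(B) x + y + z  ->  (y) + (z) + (x) = x + y + z   [equals x + y + z: invariant]
(C) y + z  ->  (z) + (x) = x + z   [differs from y + z: not invariant]
(D) x - y  ->  (y) - (z) = y - z   [differs from x - y: not invariant]

Only option (B), x + y + z, is unchanged by the transformation.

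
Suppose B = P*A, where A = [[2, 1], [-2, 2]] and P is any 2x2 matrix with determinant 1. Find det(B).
6

By the multiplicative property of determinants, det(B) = det(P*A) = det(P) * det(A) = det(A),
so the determinant is invariant under multiplication by any determinant-1 matrix; we just need det(A).

det(A) = (2)(2) - (1)(-2) = 4 - (-2) = 6

Therefore det(B) = 1 * 6 = 6.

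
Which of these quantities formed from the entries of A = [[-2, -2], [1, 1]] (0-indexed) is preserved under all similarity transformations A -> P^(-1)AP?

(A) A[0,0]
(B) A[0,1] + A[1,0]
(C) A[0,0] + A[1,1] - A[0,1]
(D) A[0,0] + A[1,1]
D

A[0,0] + A[1,1] is the trace of A. By the cyclic property of the trace, tr(P^(-1)AP) = tr(APP^(-1)) = tr(A), so it is the same for every matrix similar to A.

The other combinations are not similarity invariants. For example, take P = [[1, 1], [0, 1]] (det P = 1), so P^(-1) = [[1, -1], [0, 1]] and
B = P^(-1)AP = [[-3, -6], [1, 2]].
Evaluating each option on A and on B:
(A) A[0,0]: -2 for A, -3 for B -> changes
(B) A[0,1] + A[1,0]: -1 for A, -5 for B -> changes
(C) A[0,0] + A[1,1] - A[0,1]: 1 for A, 5 for B -> changes
(D) A[0,0] + A[1,1]: -1 for A, -1 for B -> unchanged

Only (D) A[0,0] + A[1,1] = -1 survives (and it does so for every P, not just this one), so it is the invariant.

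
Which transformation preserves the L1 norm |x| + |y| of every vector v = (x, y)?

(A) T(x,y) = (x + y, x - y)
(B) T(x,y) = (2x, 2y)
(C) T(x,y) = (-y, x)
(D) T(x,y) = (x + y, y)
C

A transformation preserves a norm if ||T(v)|| = ||v|| for every v; a single vector where the norm changes rules an option out.

(A) T(x,y) = (x + y, x - y): v = (1, 0) has norm |1| + |0| = 1, but T(v) = (1, 1) has norm 2 -- not preserved.
(B) T(x,y) = (2x, 2y): v = (1, 0) has norm |1| + |0| = 1, but T(v) = (2, 0) has norm 2 -- not preserved.
(C) T(x,y) = (-y, x): preserves the norm -- it only permutes the coordinates and/or flips signs, which leaves |x| + |y| unchanged.
(D) T(x,y) = (x + y, y): v = (0, 1) has norm |0| + |1| = 1, but T(v) = (1, 1) has norm 2 -- not preserved.

Therefore the answer is (C).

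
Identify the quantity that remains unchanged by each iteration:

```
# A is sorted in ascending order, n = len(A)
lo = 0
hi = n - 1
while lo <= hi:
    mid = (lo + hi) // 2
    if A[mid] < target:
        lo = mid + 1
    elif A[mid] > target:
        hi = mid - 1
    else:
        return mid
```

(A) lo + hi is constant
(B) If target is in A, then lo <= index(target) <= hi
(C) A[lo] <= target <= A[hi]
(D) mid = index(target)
B

A loop invariant must hold before the first iteration and be re-established by every execution of the body.

(B) If target is in A, then lo <= index(target) <= hi: Before the loop [lo, hi] = [0, n-1] covers every index. When A[mid] < target, sortedness puts target strictly to the right of mid, so setting lo = mid + 1 keeps index(target) in [lo, hi]; symmetrically for hi = mid - 1. Hence 'if target is in A then lo <= index(target) <= hi' holds after every iteration, and when lo > hi it proves target is absent.

The other options fail:
(A) lo + hi is constant: each iteration moves exactly one of lo, hi, so lo + hi changes (e.g. 0 + (n-1) becomes (mid+1) + (n-1)).
(C) A[lo] <= target <= A[hi]: fails when target is not in A (e.g. target < A[0] already violates it before the loop), so it is not maintained in general.
(D) mid = index(target): mid is just the current probe; it equals index(target) only on the iteration that returns.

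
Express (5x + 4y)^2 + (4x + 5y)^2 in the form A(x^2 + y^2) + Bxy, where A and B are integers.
41(x^2 + y^2) + 80xy

Expanding: (5x + 4y)^2 = 25x^2 + 40xy + 16y^2
(4x + 5y)^2 = 16x^2 + 40xy + 25y^2
Sum = (25+16)(x^2+y^2) + 80xy = 41(x^2 + y^2) + 80xy
This is symmetric in x and y.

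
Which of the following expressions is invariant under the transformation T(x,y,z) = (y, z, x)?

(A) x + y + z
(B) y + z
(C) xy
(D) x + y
A

Apply T(x,y,z) = (y, z, x) to each option, i.e. replace (x, y, z) by the transformed coordinates.
Substitute the transformed coordinates into each option and compare with the original:
(A) x + y + z  ->  (y) + (z) + (x) = x + y + z   [equals x + y + z: invariant]
(B) y + z  ->  (z) + (x) = x + z   [differs from y + z: not invariant]
(C) xy  ->  (y)(z) = yz   [differs from xy: not invariant]
(D) x + y  ->  (y) + (z) = y + z   [differs from x + y: not invariant]

Only option (A), x + y + z, is unchanged by the transformation.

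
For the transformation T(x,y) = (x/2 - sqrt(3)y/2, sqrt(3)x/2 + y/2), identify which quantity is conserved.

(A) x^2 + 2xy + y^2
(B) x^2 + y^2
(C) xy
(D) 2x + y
B

An expression E(x,y) is invariant under T if E(T(x,y)) = E(x,y). Here T(x,y) = (x/2 - sqrt(3)y/2, sqrt(3)x/2 + y/2).
Substitute the transformed coordinates into each option and compare with the original:
(A) x^2 + 2xy + y^2  ->  (x/2 - sqrt(3)y/2)^2 + 2(x/2 - sqrt(3)y/2)(sqrt(3)x/2 + y/2) + (sqrt(3)x/2 + y/2)^2 = sqrt(3)x^2/2 + x^2 - xy - sqrt(3)y^2/2 + y^2   [differs from x^2 + 2xy + y^2: not invariant]
(B) x^2 + y^2  ->  (x/2 - sqrt(3)y/2)^2 + (sqrt(3)x/2 + y/2)^2 = x^2 + y^2   [equals x^2 + y^2: invariant]
(C) xy  ->  (x/2 - sqrt(3)y/2)(sqrt(3)x/2 + y/2) = sqrt(3)x^2/4 - xy/2 - sqrt(3)y^2/4   [differs from xy: not invariant]
(D) 2x + y  ->  2(x/2 - sqrt(3)y/2) + (sqrt(3)x/2 + y/2) = sqrt(3)x/2 + x - sqrt(3)y + y/2   [differs from 2x + y: not invariant]

Only option (B), x^2 + y^2, is unchanged by the transformation.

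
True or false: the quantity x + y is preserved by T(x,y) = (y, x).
True

Substitute T(x,y) = (y, x) into the expression and compare with the original.

Original: x + y
After applying T: (y) + (x) = x + y

This is identical to the original x + y, so the expression is invariant.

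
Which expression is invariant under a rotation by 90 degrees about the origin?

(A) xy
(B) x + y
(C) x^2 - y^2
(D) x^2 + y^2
D

A rotation by 90 degrees sends (x, y) to (-y, x).
Substitute the transformed coordinates into each option and compare with the original:
(A) xy  ->  (-y)(x) = -xy   [differs from xy: not invariant]
(B) x + y  ->  (-y) + (x) = x - y   [differs from x + y: not invariant]
(C) x^2 - y^2  ->  (-y)^2 - (x)^2 = -x^2 + y^2   [differs from x^2 - y^2: not invariant]
(D) x^2 + y^2  ->  (-y)^2 + (x)^2 = x^2 + y^2   [equals x^2 + y^2: invariant]

Only option (D), x^2 + y^2, is unchanged by the transformation.
Geometrically, x^2 + y^2 is the squared distance from the origin, which every rotation about the origin preserves.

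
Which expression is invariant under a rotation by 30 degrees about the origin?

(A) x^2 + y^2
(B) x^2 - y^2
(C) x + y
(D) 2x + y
A

A rotation by 30 degrees sends (x, y) to (sqrt(3)x/2 - y/2, x/2 + sqrt(3)y/2).
Substitute the transformed coordinates into each option and compare with the original:
(A) x^2 + y^2  ->  (sqrt(3)x/2 - y/2)^2 + (x/2 + sqrt(3)y/2)^2 = x^2 + y^2   [equals x^2 + y^2: invariant]
(B) x^2 - y^2  ->  (sqrt(3)x/2 - y/2)^2 - (x/2 + sqrt(3)y/2)^2 = x^2/2 - sqrt(3)xy - y^2/2   [differs from x^2 - y^2: not invariant]
(C) x + y  ->  (sqrt(3)x/2 - y/2) + (x/2 + sqrt(3)y/2) = x/2 + sqrt(3)x/2 - y/2 + sqrt(3)y/2   [differs from x + y: not invariant]
(D) 2x + y  ->  2(sqrt(3)x/2 - y/2) + (x/2 + sqrt(3)y/2) = x/2 + sqrt(3)x - y + sqrt(3)y/2   [differs from 2x + y: not invariant]

Only option (A), x^2 + y^2, is unchanged by the transformation.
Geometrically, x^2 + y^2 is the squared distance from the origin, which every rotation about the origin preserves.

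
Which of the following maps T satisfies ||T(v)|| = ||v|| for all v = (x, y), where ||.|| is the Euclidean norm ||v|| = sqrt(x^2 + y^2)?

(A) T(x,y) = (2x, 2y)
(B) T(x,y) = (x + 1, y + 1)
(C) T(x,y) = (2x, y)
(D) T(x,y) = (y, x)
D

A transformation preserves a norm if ||T(v)|| = ||v|| for every v; a single vector where the norm changes rules an option out.

(A) T(x,y) = (2x, 2y): v = (1, 0) has norm sqrt((1)^2 + (0)^2) = 1, but T(v) = (2, 0) has norm 2 -- not preserved.
(B) T(x,y) = (x + 1, y + 1): v = (1, 0) has norm sqrt((1)^2 + (0)^2) = 1, but T(v) = (2, 1) has norm sqrt(5) -- not preserved.
(C) T(x,y) = (2x, y): v = (1, 0) has norm sqrt((1)^2 + (0)^2) = 1, but T(v) = (2, 0) has norm 2 -- not preserved.
(D) T(x,y) = (y, x): preserves the norm -- it is an orthogonal map (a rotation/reflection), and (y)^2 + (x)^2 simplifies to x^2 + y^2.

Therefore the answer is (D).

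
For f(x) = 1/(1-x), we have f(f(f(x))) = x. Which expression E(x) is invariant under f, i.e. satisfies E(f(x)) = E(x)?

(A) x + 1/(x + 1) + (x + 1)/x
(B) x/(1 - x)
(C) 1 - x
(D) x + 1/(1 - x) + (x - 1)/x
D

Replace x by f(x) = 1/(1 - x) in each option and simplify. As a quick numerical cross-check, also compare E(3) with E(f(3)) = E(-1/2).

(A) x + 1/(x + 1) + (x + 1)/x  ->  (1/(1 - x)) + 1/((1/(1 - x)) + 1) + ((1/(1 - x)) + 1)/(1/(1 - x)) = (-x^3 + 6x^2 - 11x + 7)/(x^2 - 3x + 2); check: E(3) = 55/12 but E(-1/2) = 1/2.   [not invariant]
(B) x/(1 - x)  ->  (1/(1 - x))/(1 - (1/(1 - x))) = -1/x; check: E(3) = -3/2 but E(-1/2) = -1/3.   [not invariant]
(C) 1 - x  ->  1 - (1/(1 - x)) = x/(x - 1); check: E(3) = -2 but E(-1/2) = 3/2.   [not invariant]
(D) x + 1/(1 - x) + (x - 1)/x  ->  (1/(1 - x)) + 1/(1 - (1/(1 - x))) + ((1/(1 - x)) - 1)/(1/(1 - x)), which simplifies back to x + 1/(1 - x) + (x - 1)/x; check: E(3) = 19/6, E(-1/2) = 19/6.   [invariant]

Only (D) is unchanged. Indeed f(f(x)) = 1/(1 - 1/(1-x)) = (1-x)/(-x) = (x-1)/x, so E(x) = x + f(x) + f(f(x)) is the sum over the whole 3-cycle; applying f just permutes the three terms cyclically (x -> f(x) -> f(f(x)) -> x), leaving the sum unchanged.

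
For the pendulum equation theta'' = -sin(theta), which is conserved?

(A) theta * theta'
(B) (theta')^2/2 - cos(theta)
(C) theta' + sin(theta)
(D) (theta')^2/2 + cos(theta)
B

A first integral I satisfies dI/dt = 0 along every solution. Differentiate each option and use the equation of motion:
(A) d/dt[theta * theta'] = (theta')^2 + theta theta'' = (theta')^2 - theta sin(theta), not identically 0
(B) d/dt[(theta')^2/2 - cos(theta)] = theta' theta'' + sin(theta) theta' = theta'(-sin(theta)) + theta' sin(theta) = 0
(C) d/dt[theta' + sin(theta)] = theta'' + cos(theta) theta' = -sin(theta) + theta' cos(theta), not identically 0
(D) d/dt[(theta')^2/2 + cos(theta)] = theta' theta'' - sin(theta) theta' = -2 theta' sin(theta), not identically 0

Only (B) has zero time-derivative. This is the total energy: kinetic (theta')^2/2 plus potential -cos(theta).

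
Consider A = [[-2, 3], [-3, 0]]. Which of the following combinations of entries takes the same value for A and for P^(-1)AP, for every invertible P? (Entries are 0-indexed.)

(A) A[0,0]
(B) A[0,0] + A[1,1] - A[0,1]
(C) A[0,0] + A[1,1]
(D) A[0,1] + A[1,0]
C

A[0,0] + A[1,1] is the trace of A. By the cyclic property of the trace, tr(P^(-1)AP) = tr(APP^(-1)) = tr(A), so it is the same for every matrix similar to A.

The other combinations are not similarity invariants. For example, take P = [[1, 1], [1, 2]] (det P = 1), so P^(-1) = [[2, -1], [-1, 1]] and
B = P^(-1)AP = [[5, 11], [-4, -7]].
Evaluating each option on A and on B:
(A) A[0,0]: -2 for A, 5 for B -> changes
(B) A[0,0] + A[1,1] - A[0,1]: -5 for A, -13 for B -> changes
(C) A[0,0] + A[1,1]: -2 for A, -2 for B -> unchanged
(D) A[0,1] + A[1,0]: 0 for A, 7 for B -> changes

Only (C) A[0,0] + A[1,1] = -2 survives (and it does so for every P, not just this one), so it is the invariant.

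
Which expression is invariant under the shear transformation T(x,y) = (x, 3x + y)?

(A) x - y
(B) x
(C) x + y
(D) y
B

Under the shear T(x,y) = (x, 3x + y):
Substitute the transformed coordinates into each option and compare with the original:
(A) x - y  ->  (x) - (3x + y) = -2x - y   [differs from x - y: not invariant]
(B) x  ->  (x) = x   [equals x: invariant]
(C) x + y  ->  (x) + (3x + y) = 4x + y   [differs from x + y: not invariant]
(D) y  ->  (3x + y) = 3x + y   [differs from y: not invariant]

Only option (B), x, is unchanged by the transformation.
A vertical shear moves points parallel to the y-axis, so the x-coordinate (and any function of x alone) is unchanged.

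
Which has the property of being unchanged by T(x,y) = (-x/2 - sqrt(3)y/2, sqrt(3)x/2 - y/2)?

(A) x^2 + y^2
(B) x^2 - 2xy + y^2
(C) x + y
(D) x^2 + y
A

An expression E(x,y) is invariant under T if E(T(x,y)) = E(x,y). Here T(x,y) = (-x/2 - sqrt(3)y/2, sqrt(3)x/2 - y/2).
Substitute the transformed coordinates into each option and compare with the original:
(A) x^2 + y^2  ->  (-x/2 - sqrt(3)y/2)^2 + (sqrt(3)x/2 - y/2)^2 = x^2 + y^2   [equals x^2 + y^2: invariant]
(B) x^2 - 2xy + y^2  ->  (-x/2 - sqrt(3)y/2)^2 - 2(-x/2 - sqrt(3)y/2)(sqrt(3)x/2 - y/2) + (sqrt(3)x/2 - y/2)^2 = sqrt(3)x^2/2 + x^2 + xy - sqrt(3)y^2/2 + y^2   [differs from x^2 - 2xy + y^2: not invariant]
(C) x + y  ->  (-x/2 - sqrt(3)y/2) + (sqrt(3)x/2 - y/2) = -x/2 + sqrt(3)x/2 - sqrt(3)y/2 - y/2   [differs from x + y: not invariant]
(D) x^2 + y  ->  (-x/2 - sqrt(3)y/2)^2 + (sqrt(3)x/2 - y/2) = x^2/4 + sqrt(3)xy/2 + sqrt(3)x/2 + 3y^2/4 - y/2   [differs from x^2 + y: not invariant]

Only option (A), x^2 + y^2, is unchanged by the transformation.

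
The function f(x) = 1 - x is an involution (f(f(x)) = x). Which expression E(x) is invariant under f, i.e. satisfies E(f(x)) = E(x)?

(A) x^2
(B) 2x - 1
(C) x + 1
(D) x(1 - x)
D

Replace x by f(x) = 1 - x in each option and simplify. As a quick numerical cross-check, also compare E(3) with E(f(3)) = E(-2).

(A) x^2  ->  (1 - x)^2 = (x - 1)^2; check: E(3) = 9 but E(-2) = 4.   [not invariant]
(B) 2x - 1  ->  2(1 - x) - 1 = 1 - 2x; check: E(3) = 5 but E(-2) = -5.   [not invariant]
(C) x + 1  ->  (1 - x) + 1 = 2 - x; check: E(3) = 4 but E(-2) = -1.   [not invariant]
(D) x(1 - x)  ->  (1 - x)(1 - (1 - x)), which simplifies back to x(1 - x); check: E(3) = -6, E(-2) = -6.   [invariant]

Only (D) is unchanged. E is symmetric under swapping x with f(x) = 1 - x, which is exactly what an involution does.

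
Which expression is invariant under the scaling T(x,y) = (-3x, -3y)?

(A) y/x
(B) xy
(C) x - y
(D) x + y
A

Under the uniform scaling T(x,y) = (-3x, -3y):
Substitute the transformed coordinates into each option and compare with the original:
(A) y/x  ->  (-3y)/(-3x) = y/x   [equals y/x: invariant]
(B) xy  ->  (-3x)(-3y) = 9xy   [differs from xy: not invariant]
(C) x - y  ->  (-3x) - (-3y) = -3x + 3y   [differs from x - y: not invariant]
(D) x + y  ->  (-3x) + (-3y) = -3x - 3y   [differs from x + y: not invariant]

Only option (A), y/x, is unchanged by the transformation.
The common factor -3 cancels in a ratio of coordinates, while sums, products and sums of squares pick up factors of -3 or 9.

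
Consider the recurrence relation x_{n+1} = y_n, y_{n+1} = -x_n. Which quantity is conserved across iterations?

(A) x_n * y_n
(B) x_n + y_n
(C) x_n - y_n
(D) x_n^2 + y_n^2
D

For the recurrence x_{n+1} = y_n, y_{n+1} = -x_n:

x_{n+1}^2 + y_{n+1}^2 = y_n^2 + (-x_n)^2 = x_n^2 + y_n^2
The sum of squares is conserved (like energy in a harmonic oscillator).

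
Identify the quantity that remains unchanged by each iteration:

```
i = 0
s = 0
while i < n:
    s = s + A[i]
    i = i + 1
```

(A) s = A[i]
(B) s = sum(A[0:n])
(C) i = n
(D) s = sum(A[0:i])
D

A loop invariant must hold before the first iteration and be re-established by every execution of the body.

(D) s = sum(A[0:i]): Initially i = 0 and s = 0 = sum of the empty slice A[0:0]. If s = sum(A[0:i]) holds at the top of an iteration, the body sets s to sum(A[0:i]) + A[i] = sum(A[0:i+1]) and then i to i+1, so s = sum(A[0:i]) holds again. At exit i = n, giving s = sum(A[0:n]).

The other options fail:
(A) s = A[i]: after the first iteration s = A[0] but i = 1, so s = A[i] compares s with the wrong element (and fails in general).
(B) s = sum(A[0:n]): false before the loop (s = 0, not the full sum) -- it only becomes true at exit.
(C) i = n: false initially (i = 0); it is the exit condition, not an invariant.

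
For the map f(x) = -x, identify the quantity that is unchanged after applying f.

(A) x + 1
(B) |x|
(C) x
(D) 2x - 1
B

For f(x) = -x:
Applying f replaces x by -x. Since |-x| = |x|, the absolute value is unchanged by f, whereas x -> -x, 2x - 1 -> -2x - 1 and x + 1 -> -x + 1 all change.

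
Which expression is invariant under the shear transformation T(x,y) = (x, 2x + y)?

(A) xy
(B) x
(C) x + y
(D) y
B

Under the shear T(x,y) = (x, 2x + y):
Substitute the transformed coordinates into each option and compare with the original:
(A) xy  ->  (x)(2x + y) = 2x^2 + xy   [differs from xy: not invariant]
(B) x  ->  (x) = x   [equals x: invariant]
(C) x + y  ->  (x) + (2x + y) = 3x + y   [differs from x + y: not invariant]
(D) y  ->  (2x + y) = 2x + y   [differs from y: not invariant]

Only option (B), x, is unchanged by the transformation.
A vertical shear moves points parallel to the y-axis, so the x-coordinate (and any function of x alone) is unchanged.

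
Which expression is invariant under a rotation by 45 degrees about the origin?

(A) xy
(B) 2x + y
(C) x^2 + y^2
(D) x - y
C

A rotation by 45 degrees sends (x, y) to (sqrt(2)x/2 - sqrt(2)y/2, sqrt(2)x/2 + sqrt(2)y/2).
Substitute the transformed coordinates into each option and compare with the original:
(A) xy  ->  (sqrt(2)x/2 - sqrt(2)y/2)(sqrt(2)x/2 + sqrt(2)y/2) = x^2/2 - y^2/2   [differs from xy: not invariant]
(B) 2x + y  ->  2(sqrt(2)x/2 - sqrt(2)y/2) + (sqrt(2)x/2 + sqrt(2)y/2) = 3sqrt(2)x/2 - sqrt(2)y/2   [differs from 2x + y: not invariant]
(C) x^2 + y^2  ->  (sqrt(2)x/2 - sqrt(2)y/2)^2 + (sqrt(2)x/2 + sqrt(2)y/2)^2 = x^2 + y^2   [equals x^2 + y^2: invariant]
(D) x - y  ->  (sqrt(2)x/2 - sqrt(2)y/2) - (sqrt(2)x/2 + sqrt(2)y/2) = -sqrt(2)y   [differs from x - y: not invariant]

Only option (C), x^2 + y^2, is unchanged by the transformation.
Geometrically, x^2 + y^2 is the squared distance from the origin, which every rotation about the origin preserves.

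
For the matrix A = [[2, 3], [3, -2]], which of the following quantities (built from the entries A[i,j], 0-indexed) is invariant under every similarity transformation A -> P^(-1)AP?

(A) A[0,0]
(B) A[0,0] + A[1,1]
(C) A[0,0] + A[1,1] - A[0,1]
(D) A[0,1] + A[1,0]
B

A[0,0] + A[1,1] is the trace of A. By the cyclic property of the trace, tr(P^(-1)AP) = tr(APP^(-1)) = tr(A), so it is the same for every matrix similar to A.

The other combinations are not similarity invariants. For example, take P = [[1, 1], [1, 2]] (det P = 1), so P^(-1) = [[2, -1], [-1, 1]] and
B = P^(-1)AP = [[9, 17], [-4, -9]].
Evaluating each option on A and on B:
(A) A[0,0]: 2 for A, 9 for B -> changes
(B) A[0,0] + A[1,1]: 0 for A, 0 for B -> unchanged
(C) A[0,0] + A[1,1] - A[0,1]: -3 for A, -17 for B -> changes
(D) A[0,1] + A[1,0]: 6 for A, 13 for B -> changes

Only (B) A[0,0] + A[1,1] = 0 survives (and it does so for every P, not just this one), so it is the invariant.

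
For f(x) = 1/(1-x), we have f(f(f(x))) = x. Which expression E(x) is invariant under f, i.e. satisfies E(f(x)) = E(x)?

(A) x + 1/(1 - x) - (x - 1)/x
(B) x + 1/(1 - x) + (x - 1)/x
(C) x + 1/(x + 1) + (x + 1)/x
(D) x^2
B

Replace x by f(x) = 1/(1 - x) in each option and simplify. As a quick numerical cross-check, also compare E(4) with E(f(4)) = E(-1/3).

(A) x + 1/(1 - x) - (x - 1)/x  ->  (1/(1 - x)) + 1/(1 - (1/(1 - x))) - ((1/(1 - x)) - 1)/(1/(1 - x)) = (x^2(1 - x) - x + (x - 1)^2)/(x(x - 1)); check: E(4) = 35/12 but E(-1/3) = -43/12.   [not invariant]
(B) x + 1/(1 - x) + (x - 1)/x  ->  (1/(1 - x)) + 1/(1 - (1/(1 - x))) + ((1/(1 - x)) - 1)/(1/(1 - x)), which simplifies back to x + 1/(1 - x) + (x - 1)/x; check: E(4) = 53/12, E(-1/3) = 53/12.   [invariant]
(C) x + 1/(x + 1) + (x + 1)/x  ->  (1/(1 - x)) + 1/((1/(1 - x)) + 1) + ((1/(1 - x)) + 1)/(1/(1 - x)) = (-x^3 + 6x^2 - 11x + 7)/(x^2 - 3x + 2); check: E(4) = 109/20 but E(-1/3) = -5/6.   [not invariant]
(D) x^2  ->  (1/(1 - x))^2 = (x - 1)^(-2); check: E(4) = 16 but E(-1/3) = 1/9.   [not invariant]

Only (B) is unchanged. Indeed f(f(x)) = 1/(1 - 1/(1-x)) = (1-x)/(-x) = (x-1)/x, so E(x) = x + f(x) + f(f(x)) is the sum over the whole 3-cycle; applying f just permutes the three terms cyclically (x -> f(x) -> f(f(x)) -> x), leaving the sum unchanged.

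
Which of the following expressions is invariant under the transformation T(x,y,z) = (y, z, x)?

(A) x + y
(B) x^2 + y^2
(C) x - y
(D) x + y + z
D

Apply T(x,y,z) = (y, z, x) to each option, i.e. replace (x, y, z) by the transformed coordinates.
Substitute the transformed coordinates into each option and compare with the original:
(A) x + y  ->  (y) + (z) = y + z   [differs from x + y: not invariant]
(B) x^2 + y^2  ->  (y)^2 + (z)^2 = y^2 + z^2   [differs from x^2 + y^2: not invariant]
(C) x - y  ->  (y) - (z) = y - z   [differs from x - y: not invariant]
(D) x + y + z  ->  (y) + (z) + (x) = x + y + z   [equals x + y + z: invariant]

Only option (D), x + y + z, is unchanged by the transformation.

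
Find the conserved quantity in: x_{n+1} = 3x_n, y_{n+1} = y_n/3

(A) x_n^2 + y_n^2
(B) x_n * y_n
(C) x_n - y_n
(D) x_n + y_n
B

For the recurrence x_{n+1} = 3x_n, y_{n+1} = y_n/3:

x_{n+1} * y_{n+1} = (3x_n) * (y_n/3) = x_n * y_n
The product is conserved.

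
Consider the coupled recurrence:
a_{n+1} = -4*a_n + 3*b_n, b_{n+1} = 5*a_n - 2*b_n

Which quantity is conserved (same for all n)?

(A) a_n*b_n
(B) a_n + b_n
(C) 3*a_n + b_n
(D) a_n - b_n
B

Replace a_n by a_{n+1} = -4*a_n + 3*b_n and b_n by b_{n+1} = 5*a_n - 2*b_n in each option and simplify:
(A) a_n*b_n  ->  (-4*a_n + 3*b_n)*(5*a_n - 2*b_n) = -20*a_n^2 + 23*a_n*b_n - 6*b_n^2   [not conserved]
(B) a_n + b_n  ->  (-4*a_n + 3*b_n) + (5*a_n - 2*b_n) = a_n + b_n   [conserved]
(C) 3*a_n + b_n  ->  3*(-4*a_n + 3*b_n) + (5*a_n - 2*b_n) = -7*a_n + 7*b_n   [not conserved]
(D) a_n - b_n  ->  (-4*a_n + 3*b_n) - (5*a_n - 2*b_n) = -9*a_n + 5*b_n   [not conserved]

Only (B) a_n + b_n returns to itself after one step, so it is the conserved quantity.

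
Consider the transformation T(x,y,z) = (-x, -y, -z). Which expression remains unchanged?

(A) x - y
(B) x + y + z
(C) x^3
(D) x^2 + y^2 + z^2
D

Apply T(x,y,z) = (-x, -y, -z) to each option, i.e. replace (x, y, z) by the transformed coordinates.
Substitute the transformed coordinates into each option and compare with the original:
(A) x - y  ->  (-x) - (-y) = -x + y   [differs from x - y: not invariant]
(B) x + y + z  ->  (-x) + (-y) + (-z) = -x - y - z   [differs from x + y + z: not invariant]
(C) x^3  ->  (-x)^3 = -x^3   [differs from x^3: not invariant]
(D) x^2 + y^2 + z^2  ->  (-x)^2 + (-y)^2 + (-z)^2 = x^2 + y^2 + z^2   [equals x^2 + y^2 + z^2: invariant]

Only option (D), x^2 + y^2 + z^2, is unchanged by the transformation.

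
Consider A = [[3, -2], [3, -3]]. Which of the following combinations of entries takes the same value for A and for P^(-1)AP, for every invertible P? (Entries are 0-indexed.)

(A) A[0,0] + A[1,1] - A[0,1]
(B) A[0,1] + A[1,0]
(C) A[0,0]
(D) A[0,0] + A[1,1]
D

A[0,0] + A[1,1] is the trace of A. By the cyclic property of the trace, tr(P^(-1)AP) = tr(APP^(-1)) = tr(A), so it is the same for every matrix similar to A.

The other combinations are not similarity invariants. For example, take P = [[1, 1], [1, 2]] (det P = 1), so P^(-1) = [[2, -1], [-1, 1]] and
B = P^(-1)AP = [[2, 1], [-1, -2]].
Evaluating each option on A and on B:
(A) A[0,0] + A[1,1] - A[0,1]: 2 for A, -1 for B -> changes
(B) A[0,1] + A[1,0]: 1 for A, 0 for B -> changes
(C) A[0,0]: 3 for A, 2 for B -> changes
(D) A[0,0] + A[1,1]: 0 for A, 0 for B -> unchanged

Only (D) A[0,0] + A[1,1] = 0 survives (and it does so for every P, not just this one), so it is the invariant.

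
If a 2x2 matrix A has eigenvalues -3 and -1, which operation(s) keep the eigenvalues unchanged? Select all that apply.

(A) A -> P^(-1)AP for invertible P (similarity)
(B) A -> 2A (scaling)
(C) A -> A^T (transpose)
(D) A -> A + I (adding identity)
A and C

Eigenvalues are preserved by:
1. Similarity transformations: A -> P^(-1)AP (same characteristic polynomial)
2. Transpose: A^T has the same eigenvalues as A

Eigenvalues are NOT preserved by:
- Adding identity: eigenvalues become -3+1, -1+1
- Scaling: eigenvalues become -6, -2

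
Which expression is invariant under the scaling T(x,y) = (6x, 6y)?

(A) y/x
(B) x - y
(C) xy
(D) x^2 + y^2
A

Under the uniform scaling T(x,y) = (6x, 6y):
Substitute the transformed coordinates into each option and compare with the original:
(A) y/x  ->  (6y)/(6x) = y/x   [equals y/x: invariant]
(B) x - y  ->  (6x) - (6y) = 6x - 6y   [differs from x - y: not invariant]
(C) xy  ->  (6x)(6y) = 36xy   [differs from xy: not invariant]
(D) x^2 + y^2  ->  (6x)^2 + (6y)^2 = 36x^2 + 36y^2   [differs from x^2 + y^2: not invariant]

Only option (A), y/x, is unchanged by the transformation.
The common factor 6 cancels in a ratio of coordinates, while sums, products and sums of squares pick up factors of 6 or 36.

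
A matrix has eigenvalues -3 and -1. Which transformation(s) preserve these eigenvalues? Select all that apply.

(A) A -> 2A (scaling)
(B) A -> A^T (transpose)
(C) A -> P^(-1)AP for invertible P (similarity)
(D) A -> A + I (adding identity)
B and C

Eigenvalues are preserved by:
1. Similarity transformations: A -> P^(-1)AP (same characteristic polynomial)
2. Transpose: A^T has the same eigenvalues as A

Eigenvalues are NOT preserved by:
- Adding identity: eigenvalues become -3+1, -1+1
- Scaling: eigenvalues become -6, -2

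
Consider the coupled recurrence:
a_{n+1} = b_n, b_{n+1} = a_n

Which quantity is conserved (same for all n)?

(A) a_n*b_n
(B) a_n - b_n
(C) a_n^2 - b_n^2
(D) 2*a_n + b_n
A

Replace a_n by a_{n+1} = b_n and b_n by b_{n+1} = a_n in each option and simplify:
(A) a_n*b_n  ->  (b_n)*(a_n) = a_n*b_n   [conserved]
(B) a_n - b_n  ->  (b_n) - (a_n) = -a_n + b_n   [not conserved]
(C) a_n^2 - b_n^2  ->  (b_n)^2 - (a_n)^2 = -a_n^2 + b_n^2   [not conserved]
(D) 2*a_n + b_n  ->  2*(b_n) + (a_n) = a_n + 2*b_n   [not conserved]

Only (A) a_n*b_n returns to itself after one step, so it is the conserved quantity.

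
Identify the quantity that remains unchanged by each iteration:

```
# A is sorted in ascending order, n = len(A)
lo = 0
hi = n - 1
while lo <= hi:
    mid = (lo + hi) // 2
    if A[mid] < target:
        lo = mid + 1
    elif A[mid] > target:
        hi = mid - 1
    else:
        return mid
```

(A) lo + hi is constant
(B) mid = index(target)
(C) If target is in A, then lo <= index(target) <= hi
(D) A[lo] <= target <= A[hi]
C

A loop invariant must hold before the first iteration and be re-established by every execution of the body.

(C) If target is in A, then lo <= index(target) <= hi: Before the loop [lo, hi] = [0, n-1] covers every index. When A[mid] < target, sortedness puts target strictly to the right of mid, so setting lo = mid + 1 keeps index(target) in [lo, hi]; symmetrically for hi = mid - 1. Hence 'if target is in A then lo <= index(target) <= hi' holds after every iteration, and when lo > hi it proves target is absent.

The other options fail:
(A) lo + hi is constant: each iteration moves exactly one of lo, hi, so lo + hi changes (e.g. 0 + (n-1) becomes (mid+1) + (n-1)).
(B) mid = index(target): mid is just the current probe; it equals index(target) only on the iteration that returns.
(D) A[lo] <= target <= A[hi]: fails when target is not in A (e.g. target < A[0] already violates it before the loop), so it is not maintained in general.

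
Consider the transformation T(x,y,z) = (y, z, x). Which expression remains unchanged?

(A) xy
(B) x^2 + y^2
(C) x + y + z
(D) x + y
C

Apply T(x,y,z) = (y, z, x) to each option, i.e. replace (x, y, z) by the transformed coordinates.
Substitute the transformed coordinates into each option and compare with the original:
(A) xy  ->  (y)(z) = yz   [differs from xy: not invariant]
(B) x^2 + y^2  ->  (y)^2 + (z)^2 = y^2 + z^2   [differs from x^2 + y^2: not invariant]
(C) x + y + z  ->  (y) + (z) + (x) = x + y + z   [equals x + y + z: invariant]
(D) x + y  ->  (y) + (z) = y + z   [differs from x + y: not invariant]

Only option (C), x + y + z, is unchanged by the transformation.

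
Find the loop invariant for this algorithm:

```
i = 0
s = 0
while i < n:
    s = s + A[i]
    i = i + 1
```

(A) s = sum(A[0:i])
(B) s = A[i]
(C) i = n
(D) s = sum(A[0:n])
A

A loop invariant must hold before the first iteration and be re-established by every execution of the body.

(A) s = sum(A[0:i]): Initially i = 0 and s = 0 = sum of the empty slice A[0:0]. If s = sum(A[0:i]) holds at the top of an iteration, the body sets s to sum(A[0:i]) + A[i] = sum(A[0:i+1]) and then i to i+1, so s = sum(A[0:i]) holds again. At exit i = n, giving s = sum(A[0:n]).

The other options fail:
(B) s = A[i]: after the first iteration s = A[0] but i = 1, so s = A[i] compares s with the wrong element (and fails in general).
(C) i = n: false initially (i = 0); it is the exit condition, not an invariant.
(D) s = sum(A[0:n]): false before the loop (s = 0, not the full sum) -- it only becomes true at exit.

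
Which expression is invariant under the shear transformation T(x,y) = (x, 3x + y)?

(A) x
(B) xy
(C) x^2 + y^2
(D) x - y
A

Under the shear T(x,y) = (x, 3x + y):
Substitute the transformed coordinates into each option and compare with the original:
(A) x  ->  (x) = x   [equals x: invariant]
(B) xy  ->  (x)(3x + y) = 3x^2 + xy   [differs from xy: not invariant]
(C) x^2 + y^2  ->  (x)^2 + (3x + y)^2 = 10x^2 + 6xy + y^2   [differs from x^2 + y^2: not invariant]
(D) x - y  ->  (x) - (3x + y) = -2x - y   [differs from x - y: not invariant]

Only option (A), x, is unchanged by the transformation.
A vertical shear moves points parallel to the y-axis, so the x-coordinate (and any function of x alone) is unchanged.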